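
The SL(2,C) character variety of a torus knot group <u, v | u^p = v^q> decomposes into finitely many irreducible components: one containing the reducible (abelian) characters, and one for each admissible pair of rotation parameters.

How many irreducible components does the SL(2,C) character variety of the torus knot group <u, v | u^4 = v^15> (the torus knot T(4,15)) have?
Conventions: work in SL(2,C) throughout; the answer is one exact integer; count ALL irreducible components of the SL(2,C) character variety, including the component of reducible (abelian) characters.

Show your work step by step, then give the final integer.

22

In the torus knot group T(4,15), u^4 = v^15 is central, so an irreducible representation sends it to +I or -I (Schur).
This locks tr(u) to 2*cos(pi*alpha/4), alpha in 1..3, and tr(v) to 2*cos(pi*beta/15), beta in 1..14, on each component of irreducible characters.
Consistency of u^4 = (-1)^alpha I with v^15 = (-1)^beta I forces alpha = beta (mod 2).
count pairs: odd alpha (2 choices) x odd beta (7), plus even alpha (1) x even beta (7): 2*7 + 1*7 = 21.
components with irreducible characters: 21; plus the single component of reducible (abelian) characters: total 22.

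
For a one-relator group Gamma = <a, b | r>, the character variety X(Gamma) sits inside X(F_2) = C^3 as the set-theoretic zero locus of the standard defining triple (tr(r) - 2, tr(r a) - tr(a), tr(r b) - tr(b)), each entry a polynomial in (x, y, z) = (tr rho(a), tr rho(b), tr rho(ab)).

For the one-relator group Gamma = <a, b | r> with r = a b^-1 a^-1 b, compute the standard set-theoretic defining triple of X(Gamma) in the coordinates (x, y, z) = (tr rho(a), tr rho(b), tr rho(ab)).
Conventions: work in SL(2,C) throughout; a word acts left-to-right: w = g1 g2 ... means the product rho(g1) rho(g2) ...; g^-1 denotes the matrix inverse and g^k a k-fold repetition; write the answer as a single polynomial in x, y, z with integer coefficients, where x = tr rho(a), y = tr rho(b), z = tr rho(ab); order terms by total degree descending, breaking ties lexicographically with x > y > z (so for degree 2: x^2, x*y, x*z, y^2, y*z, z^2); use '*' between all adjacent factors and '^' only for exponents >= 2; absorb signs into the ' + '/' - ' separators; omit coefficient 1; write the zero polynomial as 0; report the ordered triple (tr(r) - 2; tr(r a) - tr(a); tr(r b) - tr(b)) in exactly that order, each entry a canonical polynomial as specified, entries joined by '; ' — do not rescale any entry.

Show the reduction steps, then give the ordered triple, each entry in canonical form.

tr(b a b) = tr(b)*tr(a b) - tr(a)   [square of b] = y*z - x
tr(b a b a) = tr(a b)*tr(a b) - tr(1)   [split at a repeated a] = z^2 - 2
tr(a^-1 b a b) = tr(b a b)*tr(a) - tr(b a b a)   [inverse elimination on a] = x*y*z - x^2 - z^2 + 2
tr(a b^-1 a^-1 b) = tr(a^-1 b a)*tr(b) - tr(a^-1 b a b)   [inverse elimination on b] = -x*y*z + x^2 + y^2 + z^2 - 2
tr(a^2) = tr(a)*tr(a) - tr(1)  (reduce the a square) = x^2 - 2
tr(a b a) = tr(a)*tr(b a) - tr(b)  (reduce the a square) = x*z - y
tr(a b a^2) = tr(a)*tr(a b a) - tr(a b)  (reduce the a square) = x^2*z - x*y - z
tr(a b a^2 b) = tr(a)*tr(b a b a) - tr(b a b)  (reduce the a square) = x*z^2 - y*z - x
tr(b a^2 b^-1 a) = tr(a b a^2)*tr(b) - tr(a b a^2 b)  (eliminate b^-1) = x^2*y*z - x*y^2 - x*z^2 + x
tr(a b^-1 a^-1 b a) = tr(b a^2 b^-1)*tr(a) - tr(b a^2 b^-1 a)  (eliminate a^-1) = -x^2*y*z + x^3 + x*y^2 + x*z^2 - 3*x
tr(b^2) = tr(b)*tr(b) - tr(1)   [square of b] = y^2 - 2
tr(b^2 a b) = tr(b)*tr(b a b) - tr(b a)   [square of b] = y^2*z - x*y - z
tr(b^2 a b a) = tr(b)*tr(a b a b) - tr(a b a)   [square of b] = y*z^2 - x*z - y
tr(a^-1 b^2 a b) = tr(b^2 a b)*tr(a) - tr(b^2 a b a)   [inverse elimination on a] = x*y^2*z - x^2*y - y*z^2 + y
tr(a b^-1 a^-1 b^2) = tr(a^-1 b^2 a)*tr(b) - tr(a^-1 b^2 a b)   [inverse elimination on b] = -x*y^2*z + x^2*y + y^3 + y*z^2 - 3*y
assemble the triple (tr(r) - 2; tr(r a) - x; tr(r b) - y)

-x*y*z + x^2 + y^2 + z^2 - 4; -x^2*y*z + x^3 + x*y^2 + x*z^2 - 4*x; -x*y^2*z + x^2*y + y^3 + y*z^2 - 4*y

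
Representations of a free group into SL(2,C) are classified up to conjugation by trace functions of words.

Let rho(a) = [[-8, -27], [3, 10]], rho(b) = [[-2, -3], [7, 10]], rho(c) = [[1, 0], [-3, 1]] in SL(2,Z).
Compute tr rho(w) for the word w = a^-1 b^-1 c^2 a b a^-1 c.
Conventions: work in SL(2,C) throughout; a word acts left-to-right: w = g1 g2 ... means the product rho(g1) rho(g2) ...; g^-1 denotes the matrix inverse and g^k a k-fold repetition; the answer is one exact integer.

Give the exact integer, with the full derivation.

504875

rho(a^-1) = [[10, 27], [-3, -8]]
... * rho(b^-1) = [[10, 3], [-7, -2]]  ->  [[-89, -24], [26, 7]]
... * rho(c) = [[1, 0], [-3, 1]]  ->  [[-17, -24], [5, 7]]
... * rho(c) = [[1, 0], [-3, 1]]  ->  [[55, -24], [-16, 7]]
... * rho(a) = [[-8, -27], [3, 10]]  ->  [[-512, -1725], [149, 502]]
... * rho(b) = [[-2, -3], [7, 10]]  ->  [[-11051, -15714], [3216, 4573]]
... * rho(a^-1) = [[10, 27], [-3, -8]]  ->  [[-63368, -172665], [18441, 50248]]
... * rho(c) = [[1, 0], [-3, 1]]  ->  [[454627, -172665], [-132303, 50248]]
tr = 454627 + 50248 = 504875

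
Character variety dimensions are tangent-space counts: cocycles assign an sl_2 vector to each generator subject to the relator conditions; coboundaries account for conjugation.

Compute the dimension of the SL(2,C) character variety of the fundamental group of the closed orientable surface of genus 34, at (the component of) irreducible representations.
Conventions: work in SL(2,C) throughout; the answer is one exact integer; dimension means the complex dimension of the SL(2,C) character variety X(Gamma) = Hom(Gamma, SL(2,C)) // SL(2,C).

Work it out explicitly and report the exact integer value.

198

The genus-34 surface group: 2g = 68 generators, one relator prod [a_i, b_i].
A cocycle assigns one sl_2 vector per generator subject to the relator condition d_2(z) = 0: dim of the unconstrained space is 3*2g = 204.
H^2 = coker(d_2) is dual to H^0 = 0 at irreducible rho (Poincare duality), so d_2 is onto: dim Z^1 = 201.
dim B^1 = 3 (coboundaries, injective at irreducible rho).
Hence dim X = 201 - 3 = 198.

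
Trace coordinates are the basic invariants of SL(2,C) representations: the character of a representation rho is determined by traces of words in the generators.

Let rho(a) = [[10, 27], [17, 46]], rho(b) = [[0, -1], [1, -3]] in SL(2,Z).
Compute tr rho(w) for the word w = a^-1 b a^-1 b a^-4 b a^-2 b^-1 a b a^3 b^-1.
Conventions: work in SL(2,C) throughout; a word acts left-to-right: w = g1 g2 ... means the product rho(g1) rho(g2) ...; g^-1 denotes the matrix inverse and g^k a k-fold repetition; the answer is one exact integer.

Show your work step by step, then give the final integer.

rho(a^-1) = [[46, -27], [-17, 10]]
... * rho(b) = [[0, -1], [1, -3]]  ->  [[-27, 35], [10, -13]]
... * rho(a^-1) = [[46, -27], [-17, 10]]  ->  [[-1837, 1079], [681, -400]]
... * rho(b) = [[0, -1], [1, -3]]  ->  [[1079, -1400], [-400, 519]]
... * rho(a^-1) = [[46, -27], [-17, 10]]  ->  [[73434, -43133], [-27223, 15990]]
... * rho(a^-1) = [[46, -27], [-17, 10]]  ->  [[4111225, -2414048], [-1524088, 894921]]
... * rho(a^-1) = [[46, -27], [-17, 10]]  ->  [[230155166, -135143555], [-85321705, 50099586]]
... * rho(a^-1) = [[46, -27], [-17, 10]]  ->  [[12884578071, -7565625032], [-4776491392, 2804681895]]
... * rho(b) = [[0, -1], [1, -3]]  ->  [[-7565625032, 9812297025], [2804681895, -3637554293]]
... * rho(a^-1) = [[46, -27], [-17, 10]]  ->  [[-514827800897, 302394846114], [190853790151, -112101954095]]
... * rho(a^-1) = [[46, -27], [-17, 10]]  ->  [[-28822791225200, 16924299085359], [10685007566561, -6274071875027]]
... * rho(b^-1) = [[-3, 1], [-1, 0]]  ->  [[69544074590241, -28822791225200], [-25780950824656, 10685007566561]]
... * rho(a) = [[10, 27], [17, 46]]  ->  [[205453295074010, 551841617577307], [-76164379615023, -204575324203906]]
... * rho(b) = [[0, -1], [1, -3]]  ->  [[551841617577307, -1860978147805931], [-204575324203906, 689890352226741]]
... * rho(a) = [[10, 27], [17, 46]]  ->  [[-26118212336927757, -70705271124485537], [9682382745815537, 26211422448924624]]
... * rho(a) = [[10, 27], [17, 46]]  ->  [[-1463171732485531699, -3957634204823384141], [542418009089873978, 1467149766787552203]]
... * rho(a) = [[10, 27], [17, 46]]  ->  [[-81911498806852847387, -221556810198985026359], [30365726126287127231, 82134175517653998744]]
... * rho(b^-1) = [[-3, 1], [-1, 0]]  ->  [[467291306619543568520, -81911498806852847387], [-173231353896515380437, 30365726126287127231]]
tr = 467291306619543568520 + 30365726126287127231 = 497657032745830695751

497657032745830695751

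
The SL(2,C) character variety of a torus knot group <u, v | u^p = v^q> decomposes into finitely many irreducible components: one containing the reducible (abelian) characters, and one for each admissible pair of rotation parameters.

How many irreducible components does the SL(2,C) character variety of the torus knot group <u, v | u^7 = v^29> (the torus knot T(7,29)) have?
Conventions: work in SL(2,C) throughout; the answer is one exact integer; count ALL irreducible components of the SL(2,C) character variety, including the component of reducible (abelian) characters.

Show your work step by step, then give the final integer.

Gamma = < u, v | u^7 = v^29 > (torus knot T(7,29)); the central element u^7 = v^29 acts as +I or -I in any irreducible SL(2,C) representation.
So on each irreducible component the traces are pinned: tr(u) = 2*cos(pi*alpha/7) with 1 <= alpha <= 6, tr(v) = 2*cos(pi*beta/29) with 1 <= beta <= 28.
The two central values (-1)^alpha I and (-1)^beta I must be the same matrix, so alpha and beta share a parity.
Enumerate parity-matched pairs: 3*14 odd-odd plus 3*14 even-even gives 84.
Total: 84 irreducible-character components + 1 reducible (abelian) component = 85.

85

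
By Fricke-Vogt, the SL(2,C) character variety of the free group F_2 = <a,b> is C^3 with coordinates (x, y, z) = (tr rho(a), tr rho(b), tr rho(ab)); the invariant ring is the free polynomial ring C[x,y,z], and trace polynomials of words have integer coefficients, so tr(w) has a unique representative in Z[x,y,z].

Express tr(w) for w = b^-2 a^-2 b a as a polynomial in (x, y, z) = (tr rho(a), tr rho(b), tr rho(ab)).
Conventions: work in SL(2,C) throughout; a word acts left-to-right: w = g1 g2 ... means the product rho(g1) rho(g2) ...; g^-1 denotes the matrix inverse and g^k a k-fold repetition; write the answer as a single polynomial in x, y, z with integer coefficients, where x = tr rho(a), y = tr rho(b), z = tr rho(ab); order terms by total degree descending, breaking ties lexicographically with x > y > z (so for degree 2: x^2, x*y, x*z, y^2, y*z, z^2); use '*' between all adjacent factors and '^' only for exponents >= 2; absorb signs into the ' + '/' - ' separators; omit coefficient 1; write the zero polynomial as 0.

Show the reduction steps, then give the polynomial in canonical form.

-x^2*y^2*z + x^3*y + x*y^3 + x*y*z^2 - 4*x*y + z

tr(a b a) = tr(a)*tr(b a) - tr(b)  (reduce the a square) = x*z - y
tr(a b a b) = tr(b a)*tr(b a) - tr(1)  (split on b) = z^2 - 2
tr(b a b^-1 a) = tr(a b a)*tr(b) - tr(a b a b)  (eliminate b^-1) = x*y*z - y^2 - z^2 + 2
tr(b a b^-1 a^-1) = tr(b a b^-1)*tr(a) - tr(b a b^-1 a)  (eliminate a^-1) = -x*y*z + x^2 + y^2 + z^2 - 2
tr(a^-2 b a b^-1) = tr(b a b^-1 a^-1)*tr(a) - tr(b a b^-1)  (eliminate a^-1) = -x^2*y*z + x^3 + x*y^2 + x*z^2 - 3*x
tr(a^-1 b) = tr(b)*tr(a) - tr(b a)  (eliminate a^-1) = x*y - z
tr(b^-2 a^-2 b a) = tr(a^-2 b a b^-1)*tr(b) - tr(a^-2 b a)  (eliminate b^-1) = -x^2*y^2*z + x^3*y + x*y^3 + x*y*z^2 - 4*x*y + z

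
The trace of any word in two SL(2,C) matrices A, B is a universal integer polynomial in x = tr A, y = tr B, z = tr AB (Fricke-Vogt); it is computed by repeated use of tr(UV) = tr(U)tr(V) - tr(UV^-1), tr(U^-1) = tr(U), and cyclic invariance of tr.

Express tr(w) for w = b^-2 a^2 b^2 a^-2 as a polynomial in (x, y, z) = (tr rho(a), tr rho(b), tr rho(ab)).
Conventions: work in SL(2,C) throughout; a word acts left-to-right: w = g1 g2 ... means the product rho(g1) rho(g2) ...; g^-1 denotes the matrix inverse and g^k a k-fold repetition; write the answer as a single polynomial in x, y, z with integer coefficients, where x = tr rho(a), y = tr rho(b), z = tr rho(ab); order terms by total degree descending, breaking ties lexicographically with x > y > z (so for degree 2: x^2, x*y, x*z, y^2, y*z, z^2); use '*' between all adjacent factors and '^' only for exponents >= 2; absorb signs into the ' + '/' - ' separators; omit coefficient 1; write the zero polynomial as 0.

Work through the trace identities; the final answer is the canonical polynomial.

-x^3*y^3*z + x^4*y^2 + x^2*y^4 + x^2*y^2*z^2 - 4*x^2*y^2 + 2

next, trace(a^2) = trace(a)*trace(a) - trace(1) = x^2 - 2
trace(b^2 a) = trace(b)*trace(a b) - trace(a) = y*z - x
and trace(b^2) = trace(b)*trace(b) - trace(1) = y^2 - 2
trace(a b^2 a) = trace(a)*trace(b^2 a) - trace(b^2) = x*y*z - x^2 - y^2 + 2
trace(a^2 b^2 a) = trace(a)*trace(a b^2 a) - trace(a b^2) = x^2*y*z - x^3 - x*y^2 - y*z + 3*x
trace(a b a b) = trace(a b)*trace(a b) - trace(1) = z^2 - 2
trace(a b a) = trace(a)*trace(b a) - trace(b) = x*z - y
trace(b^2 a b a) = trace(b)*trace(a b a b) - trace(a b a) = y*z^2 - x*z - y
trace(b^2 a b) = trace(b)*trace(a b^2) - trace(a b) = y^2*z - x*y - z
next, trace(a^2 b^2 a b) = trace(a)*trace(b^2 a b a) - trace(b^2 a b) = x*y*z^2 - x^2*z - y^2*z + z
and trace(a^2 b^2 a b^-1) = trace(a^2 b^2 a)*trace(b) - trace(a^2 b^2 a b) = x^2*y^2*z - x^3*y - x*y^3 - x*y*z^2 + x^2*z + 3*x*y - z
next, trace(b^-2 a^2 b^2 a) = trace(a^2 b^2 a b^-1)*trace(b) - trace(a^2 b^2 a) = x^2*y^3*z - x^3*y^2 - x*y^4 - x*y^2*z^2 + x^3 + 4*x*y^2 - 3*x
trace(a^-1 b^-2 a^2 b^2) = trace(b^-2 a^2 b^2)*trace(a) - trace(b^-2 a^2 b^2 a) = -x^2*y^3*z + x^3*y^2 + x*y^4 + x*y^2*z^2 - 4*x*y^2 + x
trace(b^-2 a^2 b^2 a^-2) = trace(a^-1 b^-2 a^2 b^2)*trace(a) - trace(a^-1 b^-2 a^2 b^2 a) = -x^3*y^3*z + x^4*y^2 + x^2*y^4 + x^2*y^2*z^2 - 4*x^2*y^2 + 2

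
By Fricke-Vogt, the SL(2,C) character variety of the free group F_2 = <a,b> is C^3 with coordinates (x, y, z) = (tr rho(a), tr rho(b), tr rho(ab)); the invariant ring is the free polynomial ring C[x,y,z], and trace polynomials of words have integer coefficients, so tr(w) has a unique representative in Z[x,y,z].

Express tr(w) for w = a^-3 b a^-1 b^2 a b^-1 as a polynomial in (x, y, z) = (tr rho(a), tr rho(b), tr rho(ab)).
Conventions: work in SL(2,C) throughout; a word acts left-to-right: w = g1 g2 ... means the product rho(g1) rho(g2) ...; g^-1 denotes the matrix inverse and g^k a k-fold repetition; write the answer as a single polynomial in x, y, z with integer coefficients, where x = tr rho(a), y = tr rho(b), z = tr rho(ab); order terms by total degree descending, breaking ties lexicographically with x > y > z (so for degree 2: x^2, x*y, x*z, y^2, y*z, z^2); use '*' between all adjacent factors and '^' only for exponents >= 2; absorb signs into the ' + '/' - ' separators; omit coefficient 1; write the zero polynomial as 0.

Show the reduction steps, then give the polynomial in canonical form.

-x^4*y^3*z + x^5*y^2 + x^3*y^4 + 2*x^3*y^2*z^2 - x^4*y*z - x^2*y*z^3 - 4*x^3*y^2 - x*y^4 - 2*x*y^2*z^2 + 4*x^2*y*z + y^3*z + y*z^3 - x^3 + 2*x*y^2 - 3*y*z + 3*x

next, trace(b^2) = trace(b) * trace(b) - trace(1) = y^2 - 2
trace(a b^2) = trace(b) * trace(a b) - trace(a) = y*z - x
trace(b^3 a) = trace(b) * trace(a b^2) - trace(a b) = y^2*z - x*y - z
trace(b^3) = trace(b) * trace(b^2) - trace(b) = y^3 - 3*y
trace(b^2 a^2 b) = trace(a) * trace(b^3 a) - trace(b^3) = x*y^2*z - x^2*y - y^3 - x*z + 3*y
next, trace(b a b a) = trace(b a) * trace(b a) - trace(1)   [split at repeated b] = z^2 - 2
trace(a^2 b a b) = trace(a) * trace(b a b a) - trace(b a b) = x*z^2 - y*z - x
trace(b a^2) = trace(a) * trace(b a) - trace(b) = x*z - y
trace(a^2 b a) = trace(a) * trace(b a^2) - trace(b a) = x^2*z - x*y - z
next, trace(b^2 a^2 b a) = trace(b) * trace(a^2 b a b) - trace(a^2 b a) = x*y*z^2 - x^2*z - y^2*z + z
trace(a b a^-1 b^2 a) = trace(b^2 a^2 b) * trace(a) - trace(b^2 a^2 b a) = x^2*y^2*z - x^3*y - x*y^3 - x*y*z^2 + y^2*z + 3*x*y - z
and trace(b a b a b) = trace(b) * trace(a b a b) - trace(a b a) = y*z^2 - x*z - y
next, trace(b^2 a b a b) = trace(b) * trace(b a b a b) - trace(b a b a) = y^2*z^2 - x*y*z - y^2 - z^2 + 2
trace(a b a b a b) = trace(a b a b) * trace(a b) - trace(b a)   [split at repeated a] = z^3 - 3*z
trace(b^2 a b a b a) = trace(b) * trace(a b a b a b) - trace(a b a b a) = y*z^3 - x*z^2 - 2*y*z + x
trace(a b a^-1 b^2 a b) = trace(b^2 a b a b) * trace(a) - trace(b^2 a b a b a) = x*y^2*z^2 - x^2*y*z - y*z^3 - x*y^2 + 2*y*z + x
next, trace(b a^-1 b^2 a b^-1 a) = trace(a b a^-1 b^2 a) * trace(b) - trace(a b a^-1 b^2 a b) = x^2*y^3*z - x^3*y^2 - x*y^4 - 2*x*y^2*z^2 + x^2*y*z + y^3*z + y*z^3 + 4*x*y^2 - 3*y*z - x
and trace(a^-1 b a^-1 b^2 a b^-1) = trace(b a^-1 b^2 a b^-1) * trace(a) - trace(b a^-1 b^2 a b^-1 a) = -x^2*y^3*z + x^3*y^2 + x*y^4 + 2*x*y^2*z^2 - x^2*y*z - y^3*z - y*z^3 - 3*x*y^2 + 3*y*z - x
trace(a^-2 b a^-1 b^2 a b^-1) = trace(a^-1 b a^-1 b^2 a b^-1) * trace(a) - trace(a^-1 b a^-1 b^2 a b^-1 a) = -x^3*y^3*z + x^4*y^2 + x^2*y^4 + 2*x^2*y^2*z^2 - x^3*y*z - x*y^3*z - x*y*z^3 - 3*x^2*y^2 + 3*x*y*z - x^2 - y^2 + 2
next, trace(a^-3 b a^-1 b^2 a b^-1) = trace(a^-2 b a^-1 b^2 a b^-1) * trace(a) - trace(a^-2 b a^-1 b^2 a b^-1 a) = -x^4*y^3*z + x^5*y^2 + x^3*y^4 + 2*x^3*y^2*z^2 - x^4*y*z - x^2*y*z^3 - 4*x^3*y^2 - x*y^4 - 2*x*y^2*z^2 + 4*x^2*y*z + y^3*z + y*z^3 - x^3 + 2*x*y^2 - 3*y*z + 3*x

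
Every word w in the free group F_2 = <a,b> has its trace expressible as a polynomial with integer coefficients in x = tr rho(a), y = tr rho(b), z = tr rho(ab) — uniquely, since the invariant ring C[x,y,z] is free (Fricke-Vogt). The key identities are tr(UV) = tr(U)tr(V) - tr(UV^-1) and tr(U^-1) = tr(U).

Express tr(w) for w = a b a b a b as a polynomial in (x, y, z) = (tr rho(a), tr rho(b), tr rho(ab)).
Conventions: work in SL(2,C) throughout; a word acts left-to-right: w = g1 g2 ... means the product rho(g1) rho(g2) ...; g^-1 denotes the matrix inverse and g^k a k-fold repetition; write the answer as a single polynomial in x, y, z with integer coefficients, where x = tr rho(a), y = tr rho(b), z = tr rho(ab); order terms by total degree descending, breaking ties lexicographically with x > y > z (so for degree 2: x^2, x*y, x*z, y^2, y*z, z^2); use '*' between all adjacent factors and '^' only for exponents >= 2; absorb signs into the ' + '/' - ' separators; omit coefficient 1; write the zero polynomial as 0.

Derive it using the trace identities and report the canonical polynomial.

trace(b a b a) = trace(a b) * trace(a b) - trace(1)   [split at repeated a] = z^2 - 2
trace(a b a b a b) = trace(b a b a) * trace(b a) - trace(a b)   [split at repeated b] = z^3 - 3*z

z^3 - 3*z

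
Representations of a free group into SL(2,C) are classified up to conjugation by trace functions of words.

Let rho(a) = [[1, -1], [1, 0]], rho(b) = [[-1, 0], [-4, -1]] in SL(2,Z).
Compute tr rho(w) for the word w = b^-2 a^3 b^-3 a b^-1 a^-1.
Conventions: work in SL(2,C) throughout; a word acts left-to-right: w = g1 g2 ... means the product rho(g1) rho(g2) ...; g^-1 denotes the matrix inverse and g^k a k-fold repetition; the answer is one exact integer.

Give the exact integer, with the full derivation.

78

rho(b^-1) = [[-1, 0], [4, -1]]
... * rho(b^-1) = [[-1, 0], [4, -1]]  ->  [[1, 0], [-8, 1]]
... * rho(a) = [[1, -1], [1, 0]]  ->  [[1, -1], [-7, 8]]
... * rho(a) = [[1, -1], [1, 0]]  ->  [[0, -1], [1, 7]]
... * rho(a) = [[1, -1], [1, 0]]  ->  [[-1, 0], [8, -1]]
... * rho(b^-1) = [[-1, 0], [4, -1]]  ->  [[1, 0], [-12, 1]]
... * rho(b^-1) = [[-1, 0], [4, -1]]  ->  [[-1, 0], [16, -1]]
... * rho(b^-1) = [[-1, 0], [4, -1]]  ->  [[1, 0], [-20, 1]]
... * rho(a) = [[1, -1], [1, 0]]  ->  [[1, -1], [-19, 20]]
... * rho(b^-1) = [[-1, 0], [4, -1]]  ->  [[-5, 1], [99, -20]]
... * rho(a^-1) = [[0, 1], [-1, 1]]  ->  [[-1, -4], [20, 79]]
tr = -1 + 79 = 78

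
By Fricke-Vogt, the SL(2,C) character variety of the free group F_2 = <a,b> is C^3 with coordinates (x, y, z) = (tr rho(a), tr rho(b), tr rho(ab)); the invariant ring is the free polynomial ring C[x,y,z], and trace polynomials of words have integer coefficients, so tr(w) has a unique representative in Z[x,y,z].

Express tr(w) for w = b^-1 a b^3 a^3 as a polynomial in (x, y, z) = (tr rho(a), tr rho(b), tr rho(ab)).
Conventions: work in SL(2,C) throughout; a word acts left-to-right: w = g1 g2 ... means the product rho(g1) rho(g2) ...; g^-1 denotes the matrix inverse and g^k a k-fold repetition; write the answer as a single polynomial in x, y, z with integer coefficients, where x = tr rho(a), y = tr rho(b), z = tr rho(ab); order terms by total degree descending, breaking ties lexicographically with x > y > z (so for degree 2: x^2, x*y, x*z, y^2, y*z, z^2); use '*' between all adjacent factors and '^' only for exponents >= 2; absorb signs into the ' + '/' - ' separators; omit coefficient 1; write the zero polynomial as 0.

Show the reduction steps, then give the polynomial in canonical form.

x^3*y^3*z - x^4*y^2 - x^2*y^4 - x^2*y^2*z^2 - x*y^3*z + 5*x^2*y^2 + x^2*z^2 + y^4 + y^2*z^2 - x*y*z - x^2 - 4*y^2 - z^2 + 2

next, tr(a b^2) = tr(b) tr(a b) - tr(a) = y*z - x
next, tr(b^3 a) = tr(b) tr(a b^2) - tr(a b) = y^2*z - x*y - z
and tr(b^2) = tr(b) tr(b) - tr(1) = y^2 - 2
next, tr(b^3) = tr(b) tr(b^2) - tr(b) = y^3 - 3*y
tr(a b^3 a) = tr(a) tr(b^3 a) - tr(b^3) = x*y^2*z - x^2*y - y^3 - x*z + 3*y
and tr(b^3 a^3) = tr(a) tr(a b^3 a) - tr(a b^3) = x^2*y^2*z - x^3*y - x*y^3 - x^2*z - y^2*z + 4*x*y + z
and tr(a b^3 a^3) = tr(a) tr(b^3 a^3) - tr(b^3 a^2) = x^3*y^2*z - x^4*y - x^2*y^3 - x^3*z - 2*x*y^2*z + 5*x^2*y + y^3 + 2*x*z - 3*y
tr(b a b a) = tr(b a) tr(b a) - tr(1)   [split at repeated b] = z^2 - 2
tr(b a b a^2) = tr(a) tr(b a b a) - tr(b a b) = x*z^2 - y*z - x
next, tr(a^3 b a b) = tr(a) tr(b a b a^2) - tr(b a b a) = x^2*z^2 - x*y*z - x^2 - z^2 + 2
tr(b a^2) = tr(a) tr(b a) - tr(b) = x*z - y
next, tr(b a^3) = tr(a) tr(b a^2) - tr(b a) = x^2*z - x*y - z
and tr(a^3 b a) = tr(a) tr(b a^3) - tr(b a^2) = x^3*z - x^2*y - 2*x*z + y
and tr(a^3 b a b^2) = tr(b) tr(a^3 b a b) - tr(a^3 b a) = x^2*y*z^2 - x^3*z - x*y^2*z - y*z^2 + 2*x*z + y
tr(a b^3 a^3 b) = tr(b) tr(a^3 b a b^2) - tr(a^3 b a b) = x^2*y^2*z^2 - x^3*y*z - x*y^3*z - x^2*z^2 - y^2*z^2 + 3*x*y*z + x^2 + y^2 + z^2 - 2
tr(b^-1 a b^3 a^3) = tr(a b^3 a^3) tr(b) - tr(a b^3 a^3 b) = x^3*y^3*z - x^4*y^2 - x^2*y^4 - x^2*y^2*z^2 - x*y^3*z + 5*x^2*y^2 + x^2*z^2 + y^4 + y^2*z^2 - x*y*z - x^2 - 4*y^2 - z^2 + 2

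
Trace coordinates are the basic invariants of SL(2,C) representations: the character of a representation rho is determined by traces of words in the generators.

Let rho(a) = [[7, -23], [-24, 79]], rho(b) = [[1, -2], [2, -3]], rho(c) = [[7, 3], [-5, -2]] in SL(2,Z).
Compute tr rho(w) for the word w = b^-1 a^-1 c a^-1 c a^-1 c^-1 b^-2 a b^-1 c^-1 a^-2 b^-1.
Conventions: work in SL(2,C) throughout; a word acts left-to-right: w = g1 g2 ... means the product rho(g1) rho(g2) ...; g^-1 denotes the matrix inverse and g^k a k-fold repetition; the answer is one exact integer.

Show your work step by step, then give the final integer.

rho(b^-1) = [[-3, 2], [-2, 1]]
... * rho(a^-1) = [[79, 23], [24, 7]]  ->  [[-189, -55], [-134, -39]]
... * rho(c) = [[7, 3], [-5, -2]]  ->  [[-1048, -457], [-743, -324]]
... * rho(a^-1) = [[79, 23], [24, 7]]  ->  [[-93760, -27303], [-66473, -19357]]
... * rho(c) = [[7, 3], [-5, -2]]  ->  [[-519805, -226674], [-368526, -160705]]
... * rho(a^-1) = [[79, 23], [24, 7]]  ->  [[-46504771, -13542233], [-32970474, -9601033]]
... * rho(c^-1) = [[-2, -3], [5, 7]]  ->  [[25298377, 44718682], [17935783, 31704191]]
... * rho(b^-1) = [[-3, 2], [-2, 1]]  ->  [[-165332495, 95315436], [-117215731, 67575757]]
... * rho(b^-1) = [[-3, 2], [-2, 1]]  ->  [[305366613, -235349554], [216495679, -166855705]]
... * rho(a) = [[7, -23], [-24, 79]]  ->  [[7785955587, -25616046865], [5520006673, -18161001312]]
... * rho(b^-1) = [[-3, 2], [-2, 1]]  ->  [[27874226969, -10044135691], [19761982605, -7120987966]]
... * rho(c^-1) = [[-2, -3], [5, 7]]  ->  [[-105969132393, -153931630744], [-75128905040, -109132863577]]
... * rho(a^-1) = [[79, 23], [24, 7]]  ->  [[-12065920596903, -3514811460247], [-8554372224008, -2491894860959]]
... * rho(a^-1) = [[79, 23], [24, 7]]  ->  [[-1037563202201265, -302119853950498], [-735600882359648, -214193825178897]]
... * rho(b^-1) = [[-3, 2], [-2, 1]]  ->  [[3716929314504791, -2377246258353028], [2635190297436738, -1685395589898193]]
tr = 3716929314504791 + -1685395589898193 = 2031533724606598

2031533724606598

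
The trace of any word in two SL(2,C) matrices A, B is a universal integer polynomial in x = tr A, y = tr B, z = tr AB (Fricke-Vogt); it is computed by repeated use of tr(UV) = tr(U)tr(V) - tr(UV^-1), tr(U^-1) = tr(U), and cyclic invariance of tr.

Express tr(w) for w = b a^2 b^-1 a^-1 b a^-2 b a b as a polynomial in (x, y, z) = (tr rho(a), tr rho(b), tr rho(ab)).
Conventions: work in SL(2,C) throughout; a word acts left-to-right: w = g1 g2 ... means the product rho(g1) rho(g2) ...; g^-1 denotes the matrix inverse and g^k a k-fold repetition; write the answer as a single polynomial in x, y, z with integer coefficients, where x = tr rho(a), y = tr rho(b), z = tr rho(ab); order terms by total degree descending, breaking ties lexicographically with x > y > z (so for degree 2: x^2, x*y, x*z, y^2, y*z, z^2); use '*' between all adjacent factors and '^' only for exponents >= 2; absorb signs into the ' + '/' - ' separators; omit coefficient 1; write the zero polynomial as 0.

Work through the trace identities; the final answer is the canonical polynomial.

next, tr(a b a b) = tr(a b)*tr(a b) - tr(1)   [split at a repeated a] = z^2 - 2
and tr(a b a) = tr(a)*tr(b a) - tr(b)   [square of a] = x*z - y
next, tr(b a b^2 a) = tr(b)*tr(a b a b) - tr(a b a)   [square of b] = y*z^2 - x*z - y
tr(b^2 a) = tr(b)*tr(a b) - tr(a)   [square of b] = y*z - x
tr(b^2) = tr(b)*tr(b) - tr(1)   [square of b] = y^2 - 2
next, tr(a b^2 a) = tr(a)*tr(b^2 a) - tr(b^2)   [square of a] = x*y*z - x^2 - y^2 + 2
next, tr(b^2 a b^2 a) = tr(b)*tr(a b^2 a b) - tr(a b^2 a)   [square of b] = y^2*z^2 - 2*x*y*z + x^2 - 2
next, tr(b^2 a b) = tr(b)*tr(a b^2) - tr(a b)   [square of b] = y^2*z - x*y - z
next, tr(b^2 a b^2) = tr(b)*tr(b^2 a b) - tr(b^2 a)   [square of b] = y^3*z - x*y^2 - 2*y*z + x
tr(b^2 a b^2 a^2) = tr(a)*tr(b^2 a b^2 a) - tr(b^2 a b^2)   [square of a] = x*y^2*z^2 - 2*x^2*y*z - y^3*z + x^3 + x*y^2 + 2*y*z - 3*x
tr(b a b^2 a^3 b) = tr(a)*tr(b^2 a b^2 a^2) - tr(b^2 a b^2 a)   [square of a] = x^2*y^2*z^2 - 2*x^3*y*z - x*y^3*z + x^4 + x^2*y^2 - y^2*z^2 + 4*x*y*z - 4*x^2 + 2
next, tr(a b a b a b) = tr(b a b a)*tr(b a) - tr(a b)   [split at a repeated b] = z^3 - 3*z
next, tr(a b a b a) = tr(a)*tr(b a b a) - tr(b a b)   [square of a] = x*z^2 - y*z - x
and tr(b a b a b^2 a) = tr(b)*tr(a b a b a b) - tr(a b a b a)   [square of b] = y*z^3 - x*z^2 - 2*y*z + x
tr(b a b a b^2) = tr(b)*tr(a b a b^2) - tr(a b a b)   [square of b] = y^2*z^2 - x*y*z - y^2 - z^2 + 2
tr(a b a b a b^2 a) = tr(a)*tr(b a b a b^2 a) - tr(b a b a b^2)   [square of a] = x*y*z^3 - x^2*z^2 - y^2*z^2 - x*y*z + x^2 + y^2 + z^2 - 2
tr(b a b^2 a^3 b a) = tr(a)*tr(a b a b a b^2 a) - tr(a b a b a b^2)   [square of a] = x^2*y*z^3 - x^3*z^2 - x*y^2*z^2 - x^2*y*z - y*z^3 + x^3 + x*y^2 + 2*x*z^2 + 2*y*z - 3*x
next, tr(a b a^-1 b a b^2 a^2) = tr(b a b^2 a^3 b)*tr(a) - tr(b a b^2 a^3 b a)   [inverse elimination on a] = x^3*y^2*z^2 - 2*x^4*y*z - x^2*y^3*z - x^2*y*z^3 + x^5 + x^3*y^2 + x^3*z^2 + 5*x^2*y*z + y*z^3 - 5*x^3 - x*y^2 - 2*x*z^2 - 2*y*z + 5*x
and tr(a b a^2) = tr(a)*tr(a b a) - tr(a b)   [square of a] = x^2*z - x*y - z
and tr(b a^2 b^2 a) = tr(b)*tr(a b a^2 b) - tr(a b a^2)   [square of b] = x*y*z^2 - x^2*z - y^2*z + z
and tr(b a^2 b^2) = tr(b)*tr(a^2 b^2) - tr(a^2 b)   [square of b] = x*y^2*z - x^2*y - y^3 - x*z + 3*y
tr(a b^2 a^2 b a) = tr(a)*tr(b a^2 b^2 a) - tr(b a^2 b^2)   [square of a] = x^2*y*z^2 - x^3*z - 2*x*y^2*z + x^2*y + y^3 + 2*x*z - 3*y
tr(b a b^2 a^2 b a b) = tr(b)*tr(a b^2 a^2 b a b) - tr(a b^2 a^2 b a)   [square of b] = x*y^2*z^3 - 2*x^2*y*z^2 - y^3*z^2 + x^3*z + x*y^2*z + y*z^2 - 2*x*z + y
next, tr(a b a b a b a b) = tr(a b)*tr(a b a b a b) - tr(a^-1 b^-1 a^-1 b^-1)   [split at a repeated a] = z^4 - 4*z^2 + 2
next, tr(a b a b a b a) = tr(a)*tr(b a b a b a) - tr(b a b a b)   [square of a] = x*z^3 - y*z^2 - 2*x*z + y
next, tr(b a b a b a b^2 a) = tr(b)*tr(a b a b a b a b) - tr(a b a b a b a)   [square of b] = y*z^4 - x*z^3 - 3*y*z^2 + 2*x*z + y
and tr(b a b a b a b^2) = tr(b)*tr(a b a b a b^2) - tr(a b a b a b)   [square of b] = y^2*z^3 - x*y*z^2 - 2*y^2*z - z^3 + x*y + 3*z
and tr(b a b^2 a^2 b a b a) = tr(a)*tr(b a b a b a b^2 a) - tr(b a b a b a b^2)   [square of a] = x*y*z^4 - x^2*z^3 - y^2*z^3 - 2*x*y*z^2 + 2*x^2*z + 2*y^2*z + z^3 - 3*z
tr(a b a^-1 b a b^2 a^2 b) = tr(b a b^2 a^2 b a b)*tr(a) - tr(b a b^2 a^2 b a b a)   [inverse elimination on a] = x^2*y^2*z^3 - 2*x^3*y*z^2 - x*y^3*z^2 - x*y*z^4 + x^4*z + x^2*y^2*z + x^2*z^3 + y^2*z^3 + 3*x*y*z^2 - 4*x^2*z - 2*y^2*z - z^3 + x*y + 3*z
tr(b a^-1 b a b^2 a^2 b^-1 a) = tr(a b a^-1 b a b^2 a^2)*tr(b) - tr(a b a^-1 b a b^2 a^2 b)   [inverse elimination on b] = x^3*y^3*z^2 - 2*x^4*y^2*z - x^2*y^4*z - 2*x^2*y^2*z^3 + x^5*y + x^3*y^3 + 3*x^3*y*z^2 + x*y^3*z^2 + x*y*z^4 - x^4*z + 4*x^2*y^2*z - x^2*z^3 - 5*x^3*y - x*y^3 - 5*x*y*z^2 + 4*x^2*z + z^3 + 4*x*y - 3*z
next, tr(b a b^2 a^2 b^-1 a^-1 b a^-1) = tr(b a^-1 b a b^2 a^2 b^-1)*tr(a) - tr(b a^-1 b a b^2 a^2 b^-1 a)   [inverse elimination on a] = -x^3*y^3*z^2 + 2*x^4*y^2*z + x^2*y^4*z + 2*x^2*y^2*z^3 - x^5*y - x^3*y^3 - 3*x^3*y*z^2 - x*y^3*z^2 - x*y*z^4 + x^4*z - 4*x^2*y^2*z + x^2*z^3 + 5*x^3*y + x*y^3 + 6*x*y*z^2 - 5*x^2*z - z^3 - 5*x*y + 3*z
and tr(b a b^2 a^2) = tr(b)*tr(a^2 b a b) - tr(a^2 b a)   [square of b] = x*y*z^2 - x^2*z - y^2*z + z
tr(b^2 a b^2 a^2 b^-1 a) = tr(a b^2 a b^2 a^2)*tr(b) - tr(a b^2 a b^2 a^2 b)   [inverse elimination on b] = x^2*y^3*z^2 - 2*x^3*y^2*z - x*y^4*z - x*y^2*z^3 + x^4*y + x^2*y^3 + 2*x^2*y*z^2 - x^3*z + 3*x*y^2*z - 4*x^2*y - y*z^2 + 2*x*z + y
next, tr(b a b^2 a^2 b^-1 a^-1 b) = tr(b^2 a b^2 a^2 b^-1)*tr(a) - tr(b^2 a b^2 a^2 b^-1 a)   [inverse elimination on a] = -x^2*y^3*z^2 + 2*x^3*y^2*z + x*y^4*z + x*y^2*z^3 - x^4*y - x^2*y^3 - x^2*y*z^2 - 4*x*y^2*z + 4*x^2*y + y*z^2 - x*z - y
next, tr(b a^2 b^-1 a^-1 b a^-2 b a b) = tr(b a b^2 a^2 b^-1 a^-1 b a^-1)*tr(a) - tr(b a b^2 a^2 b^-1 a^-1 b)   [inverse elimination on a] = -x^4*y^3*z^2 + 2*x^5*y^2*z + x^3*y^4*z + 2*x^3*y^2*z^3 - x^6*y - x^4*y^3 - 3*x^4*y*z^2 - x^2*y*z^4 + x^5*z - 6*x^3*y^2*z + x^3*z^3 - x*y^4*z - x*y^2*z^3 + 6*x^4*y + 2*x^2*y^3 + 7*x^2*y*z^2 - 5*x^3*z + 4*x*y^2*z - x*z^3 - 9*x^2*y - y*z^2 + 4*x*z + y

-x^4*y^3*z^2 + 2*x^5*y^2*z + x^3*y^4*z + 2*x^3*y^2*z^3 - x^6*y - x^4*y^3 - 3*x^4*y*z^2 - x^2*y*z^4 + x^5*z - 6*x^3*y^2*z + x^3*z^3 - x*y^4*z - x*y^2*z^3 + 6*x^4*y + 2*x^2*y^3 + 7*x^2*y*z^2 - 5*x^3*z + 4*x*y^2*z - x*z^3 - 9*x^2*y - y*z^2 + 4*x*z + y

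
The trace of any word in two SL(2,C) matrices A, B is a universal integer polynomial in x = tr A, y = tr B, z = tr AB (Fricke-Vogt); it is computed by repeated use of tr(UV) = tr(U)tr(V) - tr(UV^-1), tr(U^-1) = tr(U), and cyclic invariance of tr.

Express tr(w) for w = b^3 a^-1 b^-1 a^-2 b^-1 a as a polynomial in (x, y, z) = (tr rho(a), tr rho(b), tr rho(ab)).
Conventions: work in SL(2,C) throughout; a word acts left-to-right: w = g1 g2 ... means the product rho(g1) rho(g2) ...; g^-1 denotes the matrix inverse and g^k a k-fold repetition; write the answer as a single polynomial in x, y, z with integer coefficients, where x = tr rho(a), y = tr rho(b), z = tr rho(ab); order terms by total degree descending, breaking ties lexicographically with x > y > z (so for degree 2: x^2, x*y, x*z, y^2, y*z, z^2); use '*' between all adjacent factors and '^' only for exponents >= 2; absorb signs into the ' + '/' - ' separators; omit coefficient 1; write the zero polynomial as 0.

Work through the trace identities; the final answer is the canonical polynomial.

tr(b^2) = tr(b) * tr(b) - tr(1) = y^2 - 2
apply: tr(b^3) = tr(b) * tr(b^2) - tr(b) = y^3 - 3*y
tr(a b^2) = tr(b) * tr(a b) - tr(a) = y*z - x
tr(a b^3) = tr(b) * tr(a b^2) - tr(a b) = y^2*z - x*y - z
tr(b a b^3) = tr(b) * tr(a b^3) - tr(a b^2) = y^3*z - x*y^2 - 2*y*z + x
use: tr(a b a b) = tr(a b) * tr(a b) - tr(1) = z^2 - 2
tr(a b a) = tr(a) * tr(b a) - tr(b) = x*z - y
use: tr(b a b a b) = tr(b) * tr(a b a b) - tr(a b a) = y*z^2 - x*z - y
use: tr(b a b^3 a) = tr(b) * tr(b a b a b) - tr(b a b a) = y^2*z^2 - x*y*z - y^2 - z^2 + 2
apply: tr(a b^3 a^-1 b) = tr(b a b^3) * tr(a) - tr(b a b^3 a) = x*y^3*z - x^2*y^2 - y^2*z^2 - x*y*z + x^2 + y^2 + z^2 - 2
use: tr(a^-1 b^-1 a b^3) = tr(a b^3 a^-1) * tr(b) - tr(a b^3 a^-1 b) = -x*y^3*z + x^2*y^2 + y^4 + y^2*z^2 + x*y*z - x^2 - 4*y^2 - z^2 + 2
use: tr(a^-1 b^-1 a b^3 a^-1) = tr(a^-1 b^-1 a b^3) * tr(a) - tr(a^-1 b^-1 a b^3 a) = -x^2*y^3*z + x^3*y^2 + x*y^4 + x*y^2*z^2 + x^2*y*z - x^3 - 4*x*y^2 - x*z^2 - y*z + 3*x
tr(a^-2 b^-1 a b^3 a^-1) = tr(a^-1 b^-1 a b^3 a^-1) * tr(a) - tr(a^-1 b^-1 a b^3) = -x^3*y^3*z + x^4*y^2 + x^2*y^4 + x^2*y^2*z^2 + x^3*y*z + x*y^3*z - x^4 - 5*x^2*y^2 - x^2*z^2 - y^4 - y^2*z^2 - 2*x*y*z + 4*x^2 + 4*y^2 + z^2 - 2
tr(a^2) = tr(a) * tr(a) - tr(1) = x^2 - 2
tr(b a^2 b) = tr(b) * tr(a^2 b) - tr(a^2) = x*y*z - x^2 - y^2 + 2
tr(a^2 b^3) = tr(b) * tr(b a^2 b) - tr(b a^2) = x*y^2*z - x^2*y - y^3 - x*z + 3*y
tr(a b^4 a) = tr(b) * tr(a^2 b^3) - tr(a^2 b^2) = x*y^3*z - x^2*y^2 - y^4 - 2*x*y*z + x^2 + 4*y^2 - 2
use: tr(a b^4 a b) = tr(b) * tr(b^2 a b a b) - tr(b^2 a b a) = y^3*z^2 - x*y^2*z - y^3 - 2*y*z^2 + x*z + 3*y
tr(b a b^-1 a b^3) = tr(a b^4 a) * tr(b) - tr(a b^4 a b) = x*y^4*z - x^2*y^3 - y^5 - y^3*z^2 - x*y^2*z + x^2*y + 5*y^3 + 2*y*z^2 - x*z - 5*y
apply: tr(a b a^2 b^2) = tr(a) * tr(b^2 a b a) - tr(b^2 a b) = x*y*z^2 - x^2*z - y^2*z + z
apply: tr(a b a^2 b) = tr(a) * tr(b a b a) - tr(b a b) = x*z^2 - y*z - x
tr(a b^3 a b a) = tr(b) * tr(a b a^2 b^2) - tr(a b a^2 b) = x*y^2*z^2 - x^2*y*z - y^3*z - x*z^2 + 2*y*z + x
use: tr(a b a b a b) = tr(a b) * tr(a b a b) - tr(a^-1 b^-1) = z^3 - 3*z
tr(a b a b a b^2) = tr(b) * tr(a b a b a b) - tr(a b a b a) = y*z^3 - x*z^2 - 2*y*z + x
apply: tr(a b^3 a b a b) = tr(b) * tr(a b a b a b^2) - tr(a b a b a b) = y^2*z^3 - x*y*z^2 - 2*y^2*z - z^3 + x*y + 3*z
use: tr(b a b^-1 a b^3 a) = tr(a b^3 a b a) * tr(b) - tr(a b^3 a b a b) = x*y^3*z^2 - x^2*y^2*z - y^4*z - y^2*z^3 + 4*y^2*z + z^3 - 3*z
tr(b^-1 a b^3 a^-1 b a) = tr(b a b^-1 a b^3) * tr(a) - tr(b a b^-1 a b^3 a) = x^2*y^4*z - x^3*y^3 - x*y^5 - 2*x*y^3*z^2 + y^4*z + y^2*z^3 + x^3*y + 5*x*y^3 + 2*x*y*z^2 - x^2*z - 4*y^2*z - z^3 - 5*x*y + 3*z
tr(a^-1 b^-1 a b^3 a^-1 b) = tr(b^-1 a b^3 a^-1 b) * tr(a) - tr(b^-1 a b^3 a^-1 b a) = -x^2*y^4*z + x^3*y^3 + x*y^5 + 2*x*y^3*z^2 - y^4*z - y^2*z^3 - x^3*y - 4*x*y^3 - 2*x*y*z^2 + x^2*z + 4*y^2*z + z^3 + 2*x*y - 3*z
tr(a^-2 b^-1 a b^3 a^-1 b) = tr(a^-1 b^-1 a b^3 a^-1 b) * tr(a) - tr(a^-1 b^-1 a b^3 a^-1 b a) = -x^3*y^4*z + x^4*y^3 + x^2*y^5 + 2*x^2*y^3*z^2 - x*y^4*z - x*y^2*z^3 - x^4*y - 4*x^2*y^3 - 2*x^2*y*z^2 + x^3*z + 4*x*y^2*z + x*z^3 + 2*x^2*y - y^3 - 3*x*z + 3*y
apply: tr(b^3 a^-1 b^-1 a^-2 b^-1 a) = tr(a^-2 b^-1 a b^3 a^-1) * tr(b) - tr(a^-2 b^-1 a b^3 a^-1 b) = -x^2*y^3*z^2 + x^3*y^2*z + 2*x*y^4*z + x*y^2*z^3 - x^2*y^3 + x^2*y*z^2 - y^5 - y^3*z^2 - x^3*z - 6*x*y^2*z - x*z^3 + 2*x^2*y + 5*y^3 + y*z^2 + 3*x*z - 5*y

-x^2*y^3*z^2 + x^3*y^2*z + 2*x*y^4*z + x*y^2*z^3 - x^2*y^3 + x^2*y*z^2 - y^5 - y^3*z^2 - x^3*z - 6*x*y^2*z - x*z^3 + 2*x^2*y + 5*y^3 + y*z^2 + 3*x*z - 5*y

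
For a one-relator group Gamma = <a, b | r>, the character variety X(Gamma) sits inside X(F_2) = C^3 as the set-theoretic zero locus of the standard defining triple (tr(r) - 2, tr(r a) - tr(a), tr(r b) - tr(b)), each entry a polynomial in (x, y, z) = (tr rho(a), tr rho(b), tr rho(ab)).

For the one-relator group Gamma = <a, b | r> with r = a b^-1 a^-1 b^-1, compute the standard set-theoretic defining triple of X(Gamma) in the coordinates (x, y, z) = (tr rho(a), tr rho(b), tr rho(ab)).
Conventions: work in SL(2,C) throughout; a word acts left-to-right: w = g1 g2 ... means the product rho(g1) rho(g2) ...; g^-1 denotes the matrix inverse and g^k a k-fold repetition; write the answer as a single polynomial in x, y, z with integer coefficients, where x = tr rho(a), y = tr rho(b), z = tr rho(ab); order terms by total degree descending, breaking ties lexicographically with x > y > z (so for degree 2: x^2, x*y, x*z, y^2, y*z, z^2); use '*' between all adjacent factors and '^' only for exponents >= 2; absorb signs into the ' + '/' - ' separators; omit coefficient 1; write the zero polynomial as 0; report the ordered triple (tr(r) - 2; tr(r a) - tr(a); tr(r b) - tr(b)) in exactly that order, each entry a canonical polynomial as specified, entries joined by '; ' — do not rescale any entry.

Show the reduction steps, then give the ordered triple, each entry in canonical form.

trace(b^-1) = trace(b) = y
trace(a b a) = trace(a)*trace(b a) - trace(b) = x*z - y
trace(a b a b) = trace(b a)*trace(b a) - trace(1)   [split at repeated b] = z^2 - 2
trace(b^-1 a b a) = trace(a b a)*trace(b) - trace(a b a b) = x*y*z - y^2 - z^2 + 2
trace(a^-1 b^-1 a b) = trace(b^-1 a b)*trace(a) - trace(b^-1 a b a) = -x*y*z + x^2 + y^2 + z^2 - 2
trace(a b^-1 a^-1 b^-1) = trace(a^-1 b^-1 a)*trace(b) - trace(a^-1 b^-1 a b) = x*y*z - x^2 - z^2 + 2
trace(a b^-1) = trace(a)*trace(b) - trace(a b) = x*y - z
trace(a^2) = trace(a)*trace(a) - trace(1) = x^2 - 2
trace(b a^2 b) = trace(b)*trace(a^2 b) - trace(a^2) = x*y*z - x^2 - y^2 + 2
trace(b a b) = trace(b)*trace(a b) - trace(a) = y*z - x
trace(b a^2 b a) = trace(a)*trace(b a b a) - trace(b a b) = x*z^2 - y*z - x
trace(a^-1 b a^2 b) = trace(b a^2 b)*trace(a) - trace(b a^2 b a) = x^2*y*z - x^3 - x*y^2 - x*z^2 + y*z + 3*x
trace(a^2 b^-1 a^-1 b) = trace(a^-1 b a^2)*trace(b) - trace(a^-1 b a^2 b) = -x^2*y*z + x^3 + x*y^2 + x*z^2 - 3*x
trace(a b^-1 a^-1 b^-1 a) = trace(a^2 b^-1 a^-1)*trace(b) - trace(a^2 b^-1 a^-1 b) = x^2*y*z - x^3 - x*z^2 - y*z + 3*x
assemble the triple (trace(r) - 2; trace(r a) - x; trace(r b) - y)

x*y*z - x^2 - z^2; x^2*y*z - x^3 - x*z^2 - y*z + 2*x; 0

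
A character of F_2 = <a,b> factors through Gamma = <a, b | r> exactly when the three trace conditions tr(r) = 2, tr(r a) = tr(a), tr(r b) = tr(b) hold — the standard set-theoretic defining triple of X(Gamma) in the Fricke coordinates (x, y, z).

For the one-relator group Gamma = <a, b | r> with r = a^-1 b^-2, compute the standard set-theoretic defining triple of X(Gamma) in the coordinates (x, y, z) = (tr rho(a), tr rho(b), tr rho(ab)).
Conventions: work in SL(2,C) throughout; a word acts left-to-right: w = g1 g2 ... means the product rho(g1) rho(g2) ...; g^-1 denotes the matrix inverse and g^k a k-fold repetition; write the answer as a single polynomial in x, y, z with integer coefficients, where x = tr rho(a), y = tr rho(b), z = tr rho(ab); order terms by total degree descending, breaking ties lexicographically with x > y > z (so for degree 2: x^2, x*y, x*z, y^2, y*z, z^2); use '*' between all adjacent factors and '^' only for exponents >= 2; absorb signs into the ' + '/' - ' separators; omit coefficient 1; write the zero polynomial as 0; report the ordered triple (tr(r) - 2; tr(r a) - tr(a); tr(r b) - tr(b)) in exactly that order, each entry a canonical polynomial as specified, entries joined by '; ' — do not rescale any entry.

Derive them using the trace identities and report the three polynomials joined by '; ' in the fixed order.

y*z - x - 2; y^2 - x - 2; -y + z

and trace(b^-1) = trace(b) = y
trace(b^-2) = trace(b^-1)*trace(b) - trace(1) = y^2 - 2
trace(b^-1 a) = trace(a)*trace(b) - trace(a b) = x*y - z
next, trace(b^-2 a) = trace(b^-1 a)*trace(b) - trace(b^-1 a b) = x*y^2 - y*z - x
trace(a^-1 b^-2) = trace(b^-2)*trace(a) - trace(b^-2 a) = y*z - x
assemble the triple (trace(r) - 2; trace(r a) - x; trace(r b) - y)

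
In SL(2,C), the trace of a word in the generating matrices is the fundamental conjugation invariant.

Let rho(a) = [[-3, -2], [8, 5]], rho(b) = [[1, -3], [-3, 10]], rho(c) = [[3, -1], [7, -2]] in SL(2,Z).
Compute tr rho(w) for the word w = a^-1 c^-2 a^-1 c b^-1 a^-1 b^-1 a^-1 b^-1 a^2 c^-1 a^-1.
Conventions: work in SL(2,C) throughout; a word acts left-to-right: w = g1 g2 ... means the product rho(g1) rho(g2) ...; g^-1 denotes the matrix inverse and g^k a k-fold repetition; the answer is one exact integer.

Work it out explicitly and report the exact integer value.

-433444843

rho(a^-1) = [[5, 2], [-8, -3]]
... * rho(c^-1) = [[-2, 1], [-7, 3]]  ->  [[-24, 11], [37, -17]]
... * rho(c^-1) = [[-2, 1], [-7, 3]]  ->  [[-29, 9], [45, -14]]
... * rho(a^-1) = [[5, 2], [-8, -3]]  ->  [[-217, -85], [337, 132]]
... * rho(c) = [[3, -1], [7, -2]]  ->  [[-1246, 387], [1935, -601]]
... * rho(b^-1) = [[10, 3], [3, 1]]  ->  [[-11299, -3351], [17547, 5204]]
... * rho(a^-1) = [[5, 2], [-8, -3]]  ->  [[-29687, -12545], [46103, 19482]]
... * rho(b^-1) = [[10, 3], [3, 1]]  ->  [[-334505, -101606], [519476, 157791]]
... * rho(a^-1) = [[5, 2], [-8, -3]]  ->  [[-859677, -364192], [1335052, 565579]]
... * rho(b^-1) = [[10, 3], [3, 1]]  ->  [[-9689346, -2943223], [15047257, 4570735]]
... * rho(a) = [[-3, -2], [8, 5]]  ->  [[5522254, 4662577], [-8575891, -7240839]]
... * rho(a) = [[-3, -2], [8, 5]]  ->  [[20733854, 12268377], [-32199039, -19052413]]
... * rho(c^-1) = [[-2, 1], [-7, 3]]  ->  [[-127346347, 57538985], [197764969, -89356278]]
... * rho(a^-1) = [[5, 2], [-8, -3]]  ->  [[-1097043615, -427309649], [1703675069, 663598772]]
tr = -1097043615 + 663598772 = -433444843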